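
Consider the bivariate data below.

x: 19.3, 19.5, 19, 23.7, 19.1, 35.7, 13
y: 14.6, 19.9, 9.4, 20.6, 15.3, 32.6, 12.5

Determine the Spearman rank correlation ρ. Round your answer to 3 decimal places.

Rank x: 4, 5, 2, 6, 3, 7, 1
Rank y: 3, 5, 1, 6, 4, 7, 2
d = rank(x) − rank(y): 1, 0, 1, 0, -1, 0, -1; Σd² = 4
ρ = 1 − 6Σd² / [n(n²−1)] = 1 − 6×4 / (7×48) = 1 − 24/336 ≈ 0.929

0.929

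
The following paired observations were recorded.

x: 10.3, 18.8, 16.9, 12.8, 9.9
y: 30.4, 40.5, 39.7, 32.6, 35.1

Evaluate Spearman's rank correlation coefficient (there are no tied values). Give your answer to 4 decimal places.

0.7000

Rank x: 2, 5, 4, 3, 1
Rank y: 1, 5, 4, 2, 3
d = rank(x) − rank(y): 1, 0, 0, 1, -2; Σd² = 6
ρ = 1 − 6Σd² / [n(n²−1)] = 1 − 6×6 / (5×24) = 1 − 36/120 ≈ 0.7000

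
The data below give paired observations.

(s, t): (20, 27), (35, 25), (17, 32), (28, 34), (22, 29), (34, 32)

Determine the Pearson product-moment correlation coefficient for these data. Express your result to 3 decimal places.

n = 6, Σs = 156, Σt = 179, Σs² = 4338, Σt² = 5399, Σst = 4637
nΣst − ΣsΣt = 27822 − 27924 = -102
nΣs² − (Σs)² = 26028 − 24336 = 1692; nΣt² − (Σt)² = 32394 − 32041 = 353
r = -102 / √(1692 × 353) = -102 / 772.8363 ≈ -0.132

-0.132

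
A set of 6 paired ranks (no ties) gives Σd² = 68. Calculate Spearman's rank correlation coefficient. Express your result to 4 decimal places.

ρ = 1 − 6Σd² / [n(n²−1)] = 1 − 6×68 / (6×35)
  = 1 − 408/210 = 1 − 1.94286 ≈ -0.9429

-0.9429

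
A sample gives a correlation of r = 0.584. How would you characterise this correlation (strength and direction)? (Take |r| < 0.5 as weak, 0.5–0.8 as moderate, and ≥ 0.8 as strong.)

r = 0.584 > 0 so the relationship is positive.
|r| = 0.584, which falls in the moderate range.

moderate positive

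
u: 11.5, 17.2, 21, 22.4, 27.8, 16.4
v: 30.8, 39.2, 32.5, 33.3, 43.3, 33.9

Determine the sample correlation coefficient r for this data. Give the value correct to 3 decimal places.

n = 6, Σu = 116.3, Σv = 213, Σu² = 2412.65, Σv² = 7674.52, Σuv = 4216.56
nΣuv − ΣuΣv = 25299.36 − 24771.9 = 527.46
nΣu² − (Σu)² = 14475.9 − 13525.69 = 950.21; nΣv² − (Σv)² = 46047.12 − 45369 = 678.12
r = 527.46 / √(950.21 × 678.12) = 527.46 / 802.7181 ≈ 0.657

0.657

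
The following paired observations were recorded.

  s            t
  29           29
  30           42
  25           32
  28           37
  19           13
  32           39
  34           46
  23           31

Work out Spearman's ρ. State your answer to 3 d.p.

Rank s: 5, 6, 3, 4, 1, 7, 8, 2
Rank t: 2, 7, 4, 5, 1, 6, 8, 3
d = rank(s) − rank(t): 3, -1, -1, -1, 0, 1, 0, -1; Σd² = 14
ρ = 1 − 6Σd² / [n(n²−1)] = 1 − 6×14 / (8×63) = 1 − 84/504 ≈ 0.833

0.833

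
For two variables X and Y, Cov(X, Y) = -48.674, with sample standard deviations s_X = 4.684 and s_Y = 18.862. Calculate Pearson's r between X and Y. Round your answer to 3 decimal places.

-0.551

r = Cov(X,Y) / (s_X · s_Y) = -48.674 / (4.684 × 18.862)
  = -48.674 / 88.3496 ≈ -0.551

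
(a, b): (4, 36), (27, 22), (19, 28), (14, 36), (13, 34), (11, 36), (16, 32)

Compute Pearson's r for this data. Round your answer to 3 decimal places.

-0.904

n = 7, Σa = 104, Σb = 224, Σa² = 1848, Σb² = 7336, Σab = 3124
nΣab − ΣaΣb = 21868 − 23296 = -1428
nΣa² − (Σa)² = 12936 − 10816 = 2120; nΣb² − (Σb)² = 51352 − 50176 = 1176
r = -1428 / √(2120 × 1176) = -1428 / 1578.9617 ≈ -0.904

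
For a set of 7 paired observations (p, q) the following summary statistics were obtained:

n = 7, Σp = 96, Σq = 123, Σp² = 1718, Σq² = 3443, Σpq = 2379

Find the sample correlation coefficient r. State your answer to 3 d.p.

0.965

r = (nΣpq − ΣpΣq) / √[(nΣp² − (Σp)²)(nΣq² − (Σq)²)]
Numerator: 7×2379 − 96×123 = 4845
Denominator: √[(12026 − 9216)(24101 − 15129)] = √[2810 × 8972] = 5021.0875
r = 4845 / 5021.0875 ≈ 0.965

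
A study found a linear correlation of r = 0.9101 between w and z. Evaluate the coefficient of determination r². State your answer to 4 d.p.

0.8283

r² = (0.9101)² = 0.8283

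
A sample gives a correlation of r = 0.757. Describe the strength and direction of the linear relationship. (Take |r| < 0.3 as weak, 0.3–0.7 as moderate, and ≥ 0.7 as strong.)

r = 0.757 > 0 so the relationship is positive.
|r| = 0.757, which falls in the strong range.

strong positive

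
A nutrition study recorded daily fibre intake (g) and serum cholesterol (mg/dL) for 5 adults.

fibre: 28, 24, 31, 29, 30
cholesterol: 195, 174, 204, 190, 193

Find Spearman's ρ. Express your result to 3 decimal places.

Rank fibre: 2, 1, 5, 3, 4
Rank cholesterol: 4, 1, 5, 2, 3
d = rank(fibre) − rank(cholesterol): -2, 0, 0, 1, 1; Σd² = 6
ρ = 1 − 6Σd² / [n(n²−1)] = 1 − 6×6 / (5×24) = 1 − 36/120 ≈ 0.700

0.700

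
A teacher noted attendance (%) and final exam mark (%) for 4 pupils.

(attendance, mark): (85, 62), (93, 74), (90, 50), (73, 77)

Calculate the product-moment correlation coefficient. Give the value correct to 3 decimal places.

-0.453

n = 4, Σx = 341, Σy = 263, Σx² = 29303, Σy² = 17749, Σxy = 22273
nΣxy − ΣxΣy = 89092 − 89683 = -591
nΣx² − (Σx)² = 117212 − 116281 = 931; nΣy² − (Σy)² = 70996 − 69169 = 1827
r = -591 / √(931 × 1827) = -591 / 1304.1998 ≈ -0.453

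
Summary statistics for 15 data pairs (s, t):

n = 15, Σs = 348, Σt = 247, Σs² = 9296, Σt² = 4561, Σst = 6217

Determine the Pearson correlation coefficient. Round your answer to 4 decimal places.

0.6264

r = (nΣst − ΣsΣt) / √[(nΣs² − (Σs)²)(nΣt² − (Σt)²)]
Numerator: 15×6217 − 348×247 = 7299
Denominator: √[(139440 − 121104)(68415 − 61009)] = √[18336 × 7406] = 11653.1719
r = 7299 / 11653.1719 ≈ 0.6264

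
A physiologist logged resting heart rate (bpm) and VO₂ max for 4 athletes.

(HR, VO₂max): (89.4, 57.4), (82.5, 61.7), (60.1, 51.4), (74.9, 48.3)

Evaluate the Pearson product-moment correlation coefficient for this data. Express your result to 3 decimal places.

0.624

n = 4, Σx = 306.9, Σy = 218.8, Σx² = 24020.63, Σy² = 12076.5, Σxy = 16928.62
nΣxy − ΣxΣy = 67714.48 − 67149.72 = 564.76
nΣx² − (Σx)² = 96082.52 − 94187.61 = 1894.91; nΣy² − (Σy)² = 48306 − 47873.44 = 432.56
r = 564.76 / √(1894.91 × 432.56) = 564.76 / 905.3520 ≈ 0.624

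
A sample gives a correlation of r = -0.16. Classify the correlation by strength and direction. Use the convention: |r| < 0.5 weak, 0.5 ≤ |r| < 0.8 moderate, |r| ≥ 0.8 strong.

weak negative

r = -0.16 < 0 so the relationship is negative.
|r| = 0.16, which falls in the weak range.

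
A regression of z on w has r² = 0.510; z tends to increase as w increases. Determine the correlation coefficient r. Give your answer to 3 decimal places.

|r| = √0.510 = 0.714
The association is positive, so r = 0.714.

0.714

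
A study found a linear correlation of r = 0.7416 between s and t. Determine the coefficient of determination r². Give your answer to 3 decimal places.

0.550

r² = (0.7416)² = 0.550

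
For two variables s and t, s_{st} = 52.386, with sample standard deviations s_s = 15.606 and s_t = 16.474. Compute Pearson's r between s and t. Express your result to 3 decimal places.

r = Cov(s,t) / (s_s · s_t) = 52.386 / (15.606 × 16.474)
  = 52.386 / 257.0932 ≈ 0.204

0.204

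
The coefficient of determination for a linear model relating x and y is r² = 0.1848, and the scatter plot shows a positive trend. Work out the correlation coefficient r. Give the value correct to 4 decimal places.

0.4299

|r| = √0.1848 = 0.4299
The association is positive, so r = 0.4299.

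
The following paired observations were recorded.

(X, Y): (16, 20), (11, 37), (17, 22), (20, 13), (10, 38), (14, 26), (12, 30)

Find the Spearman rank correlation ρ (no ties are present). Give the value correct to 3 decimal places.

Rank X: 5, 2, 6, 7, 1, 4, 3
Rank Y: 2, 6, 3, 1, 7, 4, 5
d = rank(X) − rank(Y): 3, -4, 3, 6, -6, 0, -2; Σd² = 110
ρ = 1 − 6Σd² / [n(n²−1)] = 1 − 6×110 / (7×48) = 1 − 660/336 ≈ -0.964

-0.964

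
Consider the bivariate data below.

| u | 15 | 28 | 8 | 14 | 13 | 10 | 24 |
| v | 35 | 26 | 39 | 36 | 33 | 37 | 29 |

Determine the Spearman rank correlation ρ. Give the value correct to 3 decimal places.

-0.893

Rank u: 5, 7, 1, 4, 3, 2, 6
Rank v: 4, 1, 7, 5, 3, 6, 2
d = rank(u) − rank(v): 1, 6, -6, -1, 0, -4, 4; Σd² = 106
ρ = 1 − 6Σd² / [n(n²−1)] = 1 − 6×106 / (7×48) = 1 − 636/336 ≈ -0.893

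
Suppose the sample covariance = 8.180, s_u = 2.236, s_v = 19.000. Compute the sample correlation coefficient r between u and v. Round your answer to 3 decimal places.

0.193

r = Cov(u,v) / (s_u · s_v) = 8.180 / (2.236 × 19.000)
  = 8.180 / 42.4840 ≈ 0.193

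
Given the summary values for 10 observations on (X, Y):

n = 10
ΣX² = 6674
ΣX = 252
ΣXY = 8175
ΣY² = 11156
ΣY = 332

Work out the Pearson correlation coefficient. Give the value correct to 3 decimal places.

r = (nΣXY − ΣXΣY) / √[(nΣX² − (ΣX)²)(nΣY² − (ΣY)²)]
Numerator: 10×8175 − 252×332 = -1914
Denominator: √[(66740 − 63504)(111560 − 110224)] = √[3236 × 1336] = 2079.2537
r = -1914 / 2079.2537 ≈ -0.921

-0.921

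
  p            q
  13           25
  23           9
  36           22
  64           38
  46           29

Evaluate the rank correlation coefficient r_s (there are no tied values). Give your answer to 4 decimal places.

0.7000

Rank p: 1, 2, 3, 5, 4
Rank q: 3, 1, 2, 5, 4
d = rank(p) − rank(q): -2, 1, 1, 0, 0; Σd² = 6
ρ = 1 − 6Σd² / [n(n²−1)] = 1 − 6×6 / (5×24) = 1 − 36/120 ≈ 0.7000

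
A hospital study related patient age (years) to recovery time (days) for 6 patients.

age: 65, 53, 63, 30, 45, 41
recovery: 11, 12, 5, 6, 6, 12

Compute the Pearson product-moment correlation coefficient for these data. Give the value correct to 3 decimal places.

n = 6, Σx = 297, Σy = 52, Σx² = 15609, Σy² = 506, Σxy = 2608
nΣxy − ΣxΣy = 15648 − 15444 = 204
nΣx² − (Σx)² = 93654 − 88209 = 5445; nΣy² − (Σy)² = 3036 − 2704 = 332
r = 204 / √(5445 × 332) = 204 / 1344.5222 ≈ 0.152

0.152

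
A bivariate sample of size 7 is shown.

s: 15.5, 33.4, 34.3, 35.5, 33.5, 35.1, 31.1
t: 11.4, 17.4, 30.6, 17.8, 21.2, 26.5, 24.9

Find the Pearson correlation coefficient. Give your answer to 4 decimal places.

0.6560

n = 7, Σs = 218.4, Σt = 149.8, Σs² = 7114.02, Σt² = 3457.62, Σst = 4854.08
nΣst − ΣsΣt = 33978.56 − 32716.32 = 1262.24
nΣs² − (Σs)² = 49798.14 − 47698.56 = 2099.58; nΣt² − (Σt)² = 24203.34 − 22440.04 = 1763.3
r = 1262.24 / √(2099.58 × 1763.3) = 1262.24 / 1924.1074 ≈ 0.6560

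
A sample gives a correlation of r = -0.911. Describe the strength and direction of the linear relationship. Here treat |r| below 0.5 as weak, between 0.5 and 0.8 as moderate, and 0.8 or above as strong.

strong negative

r = -0.911 < 0 so the relationship is negative.
|r| = 0.911, which falls in the strong range.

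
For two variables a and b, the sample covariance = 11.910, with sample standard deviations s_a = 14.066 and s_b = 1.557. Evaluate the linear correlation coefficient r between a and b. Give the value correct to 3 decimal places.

r = Cov(a,b) / (s_a · s_b) = 11.910 / (14.066 × 1.557)
  = 11.910 / 21.9008 ≈ 0.544

0.544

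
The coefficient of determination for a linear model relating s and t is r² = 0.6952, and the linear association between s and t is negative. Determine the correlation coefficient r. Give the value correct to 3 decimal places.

-0.834

|r| = √0.6952 = 0.834
The association is negative, so r = −0.834.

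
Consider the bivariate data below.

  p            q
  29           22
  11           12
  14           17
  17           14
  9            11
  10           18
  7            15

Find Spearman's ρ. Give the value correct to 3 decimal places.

Rank p: 7, 4, 5, 6, 2, 3, 1
Rank q: 7, 2, 5, 3, 1, 6, 4
d = rank(p) − rank(q): 0, 2, 0, 3, 1, -3, -3; Σd² = 32
ρ = 1 − 6Σd² / [n(n²−1)] = 1 − 6×32 / (7×48) = 1 − 192/336 ≈ 0.429

0.429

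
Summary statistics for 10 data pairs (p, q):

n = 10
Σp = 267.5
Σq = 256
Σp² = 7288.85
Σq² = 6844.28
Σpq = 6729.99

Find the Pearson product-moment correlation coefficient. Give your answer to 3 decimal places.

-0.600

r = (nΣpq − ΣpΣq) / √[(nΣp² − (Σp)²)(nΣq² − (Σq)²)]
Numerator: 10×6729.99 − 267.5×256 = -1180.1
Denominator: √[(72888.5 − 71556.25)(68442.8 − 65536)] = √[1332.25 × 2906.8] = 1967.8883
r = -1180.1 / 1967.8883 ≈ -0.600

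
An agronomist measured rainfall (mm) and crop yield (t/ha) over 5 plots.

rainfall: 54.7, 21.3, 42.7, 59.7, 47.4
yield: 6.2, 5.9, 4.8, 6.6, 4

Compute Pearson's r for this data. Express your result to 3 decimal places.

0.180

n = 5, Σx = 225.8, Σy = 27.5, Σx² = 11079.92, Σy² = 155.85, Σxy = 1253.39
nΣxy − ΣxΣy = 6266.95 − 6209.5 = 57.45
nΣx² − (Σx)² = 55399.6 − 50985.64 = 4413.96; nΣy² − (Σy)² = 779.25 − 756.25 = 23
r = 57.45 / √(4413.96 × 23) = 57.45 / 318.6237 ≈ 0.180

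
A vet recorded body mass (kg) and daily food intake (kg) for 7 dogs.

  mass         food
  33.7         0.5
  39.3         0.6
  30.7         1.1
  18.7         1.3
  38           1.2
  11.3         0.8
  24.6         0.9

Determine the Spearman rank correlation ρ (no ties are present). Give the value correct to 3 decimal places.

-0.286

Rank mass: 5, 7, 4, 2, 6, 1, 3
Rank food: 1, 2, 5, 7, 6, 3, 4
d = rank(mass) − rank(food): 4, 5, -1, -5, 0, -2, -1; Σd² = 72
ρ = 1 − 6Σd² / [n(n²−1)] = 1 − 6×72 / (7×48) = 1 − 432/336 ≈ -0.286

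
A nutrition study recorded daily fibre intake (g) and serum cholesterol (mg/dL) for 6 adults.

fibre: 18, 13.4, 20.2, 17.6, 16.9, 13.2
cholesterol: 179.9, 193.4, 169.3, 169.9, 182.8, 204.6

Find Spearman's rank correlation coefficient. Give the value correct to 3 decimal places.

-0.943

Rank fibre: 5, 2, 6, 4, 3, 1
Rank cholesterol: 3, 5, 1, 2, 4, 6
d = rank(fibre) − rank(cholesterol): 2, -3, 5, 2, -1, -5; Σd² = 68
ρ = 1 − 6Σd² / [n(n²−1)] = 1 − 6×68 / (6×35) = 1 − 408/210 ≈ -0.943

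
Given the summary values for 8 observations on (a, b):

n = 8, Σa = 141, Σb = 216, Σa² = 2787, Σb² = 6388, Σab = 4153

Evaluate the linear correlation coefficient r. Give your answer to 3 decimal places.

0.845

r = (nΣab − ΣaΣb) / √[(nΣa² − (Σa)²)(nΣb² − (Σb)²)]
Numerator: 8×4153 − 141×216 = 2768
Denominator: √[(22296 − 19881)(51104 − 46656)] = √[2415 × 4448] = 3277.4868
r = 2768 / 3277.4868 ≈ 0.845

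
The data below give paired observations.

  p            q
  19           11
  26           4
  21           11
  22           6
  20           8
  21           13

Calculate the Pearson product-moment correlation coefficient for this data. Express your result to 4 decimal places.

-0.7321

n = 6, Σp = 129, Σq = 53, Σp² = 2803, Σq² = 527, Σpq = 1109
nΣpq − ΣpΣq = 6654 − 6837 = -183
nΣp² − (Σp)² = 16818 − 16641 = 177; nΣq² − (Σq)² = 3162 − 2809 = 353
r = -183 / √(177 × 353) = -183 / 249.9620 ≈ -0.7321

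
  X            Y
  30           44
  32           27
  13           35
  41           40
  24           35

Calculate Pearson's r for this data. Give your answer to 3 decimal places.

0.193

n = 5, ΣX = 140, ΣY = 181, ΣX² = 4350, ΣY² = 6715, ΣXY = 5119
nΣXY − ΣXΣY = 25595 − 25340 = 255
nΣX² − (ΣX)² = 21750 − 19600 = 2150; nΣY² − (ΣY)² = 33575 − 32761 = 814
r = 255 / √(2150 × 814) = 255 / 1322.9135 ≈ 0.193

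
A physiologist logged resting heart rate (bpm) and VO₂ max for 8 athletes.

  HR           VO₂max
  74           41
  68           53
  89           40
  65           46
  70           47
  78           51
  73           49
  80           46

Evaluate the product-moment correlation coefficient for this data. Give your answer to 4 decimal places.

n = 8, Σx = 597, Σy = 373, Σx² = 44959, Σy² = 17533, Σxy = 27713
nΣxy − ΣxΣy = 221704 − 222681 = -977
nΣx² − (Σx)² = 359672 − 356409 = 3263; nΣy² − (Σy)² = 140264 − 139129 = 1135
r = -977 / √(3263 × 1135) = -977 / 1924.4493 ≈ -0.5077

-0.5077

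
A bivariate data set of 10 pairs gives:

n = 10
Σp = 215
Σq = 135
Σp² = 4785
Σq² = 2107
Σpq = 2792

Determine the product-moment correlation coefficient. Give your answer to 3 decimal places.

r = (nΣpq − ΣpΣq) / √[(nΣp² − (Σp)²)(nΣq² − (Σq)²)]
Numerator: 10×2792 − 215×135 = -1105
Denominator: √[(47850 − 46225)(21070 − 18225)] = √[1625 × 2845] = 2150.1453
r = -1105 / 2150.1453 ≈ -0.514

-0.514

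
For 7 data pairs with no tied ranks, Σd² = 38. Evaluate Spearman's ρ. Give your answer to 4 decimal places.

ρ = 1 − 6Σd² / [n(n²−1)] = 1 − 6×38 / (7×48)
  = 1 − 228/336 = 1 − 0.67857 ≈ 0.3214

0.3214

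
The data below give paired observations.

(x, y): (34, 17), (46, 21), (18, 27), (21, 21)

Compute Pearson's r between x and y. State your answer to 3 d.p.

n = 4, Σx = 119, Σy = 86, Σx² = 4037, Σy² = 1900, Σxy = 2471
nΣxy − ΣxΣy = 9884 − 10234 = -350
nΣx² − (Σx)² = 16148 − 14161 = 1987; nΣy² − (Σy)² = 7600 − 7396 = 204
r = -350 / √(1987 × 204) = -350 / 636.6695 ≈ -0.550

-0.550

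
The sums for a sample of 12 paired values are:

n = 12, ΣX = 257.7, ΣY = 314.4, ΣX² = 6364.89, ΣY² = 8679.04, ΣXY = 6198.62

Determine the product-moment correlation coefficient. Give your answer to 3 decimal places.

-0.913

r = (nΣXY − ΣXΣY) / √[(nΣX² − (ΣX)²)(nΣY² − (ΣY)²)]
Numerator: 12×6198.62 − 257.7×314.4 = -6637.44
Denominator: √[(76378.68 − 66409.29)(104148.48 − 98847.36)] = √[9969.39 × 5301.12] = 7269.7271
r = -6637.44 / 7269.7271 ≈ -0.913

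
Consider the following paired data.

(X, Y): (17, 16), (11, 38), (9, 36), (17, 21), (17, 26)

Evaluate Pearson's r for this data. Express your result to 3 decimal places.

-0.896

n = 5, ΣX = 71, ΣY = 137, ΣX² = 1069, ΣY² = 4113, ΣXY = 1813
nΣXY − ΣXΣY = 9065 − 9727 = -662
nΣX² − (ΣX)² = 5345 − 5041 = 304; nΣY² − (ΣY)² = 20565 − 18769 = 1796
r = -662 / √(304 × 1796) = -662 / 738.9073 ≈ -0.896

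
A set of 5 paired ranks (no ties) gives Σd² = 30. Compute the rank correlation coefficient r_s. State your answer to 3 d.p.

ρ = 1 − 6Σd² / [n(n²−1)] = 1 − 6×30 / (5×24)
  = 1 − 180/120 = 1 − 1.5000 ≈ -0.500

-0.500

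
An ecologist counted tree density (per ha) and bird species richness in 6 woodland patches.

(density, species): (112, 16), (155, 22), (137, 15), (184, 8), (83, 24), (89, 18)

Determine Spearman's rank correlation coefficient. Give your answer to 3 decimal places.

-0.657

Rank density: 3, 5, 4, 6, 1, 2
Rank species: 3, 5, 2, 1, 6, 4
d = rank(density) − rank(species): 0, 0, 2, 5, -5, -2; Σd² = 58
ρ = 1 − 6Σd² / [n(n²−1)] = 1 − 6×58 / (6×35) = 1 − 348/210 ≈ -0.657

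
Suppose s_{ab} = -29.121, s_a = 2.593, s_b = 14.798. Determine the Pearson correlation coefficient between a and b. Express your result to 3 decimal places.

r = Cov(a,b) / (s_a · s_b) = -29.121 / (2.593 × 14.798)
  = -29.121 / 38.3712 ≈ -0.759

-0.759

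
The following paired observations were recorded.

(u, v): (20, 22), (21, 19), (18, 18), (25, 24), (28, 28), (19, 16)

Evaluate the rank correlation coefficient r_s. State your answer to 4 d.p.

0.8857

Rank u: 3, 4, 1, 5, 6, 2
Rank v: 4, 3, 2, 5, 6, 1
d = rank(u) − rank(v): -1, 1, -1, 0, 0, 1; Σd² = 4
ρ = 1 − 6Σd² / [n(n²−1)] = 1 − 6×4 / (6×35) = 1 − 24/210 ≈ 0.8857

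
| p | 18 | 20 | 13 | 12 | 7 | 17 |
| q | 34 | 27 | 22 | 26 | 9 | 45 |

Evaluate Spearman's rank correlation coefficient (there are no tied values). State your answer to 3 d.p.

0.714

Rank p: 5, 6, 3, 2, 1, 4
Rank q: 5, 4, 2, 3, 1, 6
d = rank(p) − rank(q): 0, 2, 1, -1, 0, -2; Σd² = 10
ρ = 1 − 6Σd² / [n(n²−1)] = 1 − 6×10 / (6×35) = 1 − 60/210 ≈ 0.714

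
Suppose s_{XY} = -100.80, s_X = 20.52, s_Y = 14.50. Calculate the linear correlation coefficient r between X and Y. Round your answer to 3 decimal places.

r = Cov(X,Y) / (s_X · s_Y) = -100.80 / (20.52 × 14.50)
  = -100.80 / 297.5400 ≈ -0.339

-0.339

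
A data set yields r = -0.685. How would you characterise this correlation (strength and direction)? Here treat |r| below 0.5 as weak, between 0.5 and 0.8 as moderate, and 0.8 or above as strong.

moderate negative

r = -0.685 < 0 so the relationship is negative.
|r| = 0.685, which falls in the moderate range.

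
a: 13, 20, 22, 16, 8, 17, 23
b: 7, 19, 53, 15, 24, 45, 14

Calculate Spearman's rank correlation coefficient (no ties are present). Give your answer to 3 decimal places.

Rank a: 2, 5, 6, 3, 1, 4, 7
Rank b: 1, 4, 7, 3, 5, 6, 2
d = rank(a) − rank(b): 1, 1, -1, 0, -4, -2, 5; Σd² = 48
ρ = 1 − 6Σd² / [n(n²−1)] = 1 − 6×48 / (7×48) = 1 − 288/336 ≈ 0.143

0.143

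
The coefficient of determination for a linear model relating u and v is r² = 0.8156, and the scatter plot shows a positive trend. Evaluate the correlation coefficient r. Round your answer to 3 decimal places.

0.903

|r| = √0.8156 = 0.903
The association is positive, so r = 0.903.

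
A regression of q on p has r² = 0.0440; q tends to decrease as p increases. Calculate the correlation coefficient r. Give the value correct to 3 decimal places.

|r| = √0.0440 = 0.210
The association is negative, so r = −0.210.

-0.210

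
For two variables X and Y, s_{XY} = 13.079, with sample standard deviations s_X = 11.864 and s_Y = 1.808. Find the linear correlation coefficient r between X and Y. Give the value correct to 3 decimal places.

r = Cov(X,Y) / (s_X · s_Y) = 13.079 / (11.864 × 1.808)
  = 13.079 / 21.4501 ≈ 0.610

0.610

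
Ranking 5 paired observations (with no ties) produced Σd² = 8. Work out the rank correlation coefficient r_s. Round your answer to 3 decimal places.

0.600

ρ = 1 − 6Σd² / [n(n²−1)] = 1 − 6×8 / (5×24)
  = 1 − 48/120 = 1 − 0.4000 ≈ 0.600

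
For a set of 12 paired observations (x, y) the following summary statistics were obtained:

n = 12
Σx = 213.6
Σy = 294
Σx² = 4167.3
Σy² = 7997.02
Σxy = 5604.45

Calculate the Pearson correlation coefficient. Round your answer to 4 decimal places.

0.6894

r = (nΣxy − ΣxΣy) / √[(nΣx² − (Σx)²)(nΣy² − (Σy)²)]
Numerator: 12×5604.45 − 213.6×294 = 4455
Denominator: √[(50007.6 − 45624.96)(95964.24 − 86436)] = √[4382.64 × 9528.24] = 6462.1085
r = 4455 / 6462.1085 ≈ 0.6894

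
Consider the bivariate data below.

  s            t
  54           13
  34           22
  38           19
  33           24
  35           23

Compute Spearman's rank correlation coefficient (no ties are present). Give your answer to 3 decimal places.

Rank s: 5, 2, 4, 1, 3
Rank t: 1, 3, 2, 5, 4
d = rank(s) − rank(t): 4, -1, 2, -4, -1; Σd² = 38
ρ = 1 − 6Σd² / [n(n²−1)] = 1 − 6×38 / (5×24) = 1 − 228/120 ≈ -0.900

-0.900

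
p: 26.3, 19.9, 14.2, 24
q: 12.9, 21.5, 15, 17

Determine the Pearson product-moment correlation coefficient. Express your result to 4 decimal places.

-0.2211

n = 4, Σp = 84.4, Σq = 66.4, Σp² = 1865.34, Σq² = 1142.66, Σpq = 1388.12
nΣpq − ΣpΣq = 5552.48 − 5604.16 = -51.68
nΣp² − (Σp)² = 7461.36 − 7123.36 = 338; nΣq² − (Σq)² = 4570.64 − 4408.96 = 161.68
r = -51.68 / √(338 × 161.68) = -51.68 / 233.7688 ≈ -0.2211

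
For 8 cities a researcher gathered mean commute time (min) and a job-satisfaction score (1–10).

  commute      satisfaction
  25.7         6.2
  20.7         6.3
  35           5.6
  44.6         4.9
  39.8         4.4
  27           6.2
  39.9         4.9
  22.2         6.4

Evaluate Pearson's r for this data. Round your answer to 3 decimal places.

n = 8, Σx = 254.9, Σy = 44.9, Σx² = 8701.03, Σy² = 256.27, Σxy = 1384.4
nΣxy − ΣxΣy = 11075.2 − 11445.01 = -369.81
nΣx² − (Σx)² = 69608.24 − 64974.01 = 4634.23; nΣy² − (Σy)² = 2050.16 − 2016.01 = 34.15
r = -369.81 / √(4634.23 × 34.15) = -369.81 / 397.8177 ≈ -0.930

-0.930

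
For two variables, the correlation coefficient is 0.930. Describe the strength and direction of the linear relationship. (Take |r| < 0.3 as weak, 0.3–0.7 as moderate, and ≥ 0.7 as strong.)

strong positive

r = 0.930 > 0 so the relationship is positive.
|r| = 0.930, which falls in the strong range.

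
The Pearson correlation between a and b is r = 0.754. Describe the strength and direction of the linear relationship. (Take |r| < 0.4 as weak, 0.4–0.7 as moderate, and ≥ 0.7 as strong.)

strong positive

r = 0.754 > 0 so the relationship is positive.
|r| = 0.754, which falls in the strong range.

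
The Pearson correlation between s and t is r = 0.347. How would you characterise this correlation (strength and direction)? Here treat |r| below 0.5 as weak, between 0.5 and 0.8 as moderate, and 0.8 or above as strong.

weak positive

r = 0.347 > 0 so the relationship is positive.
|r| = 0.347, which falls in the weak range.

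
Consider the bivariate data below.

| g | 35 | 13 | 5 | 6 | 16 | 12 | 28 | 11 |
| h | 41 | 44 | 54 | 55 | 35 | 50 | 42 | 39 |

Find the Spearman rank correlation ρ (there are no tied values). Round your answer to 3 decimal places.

Rank g: 8, 5, 1, 2, 6, 4, 7, 3
Rank h: 3, 5, 7, 8, 1, 6, 4, 2
d = rank(g) − rank(h): 5, 0, -6, -6, 5, -2, 3, 1; Σd² = 136
ρ = 1 − 6Σd² / [n(n²−1)] = 1 − 6×136 / (8×63) = 1 − 816/504 ≈ -0.619

-0.619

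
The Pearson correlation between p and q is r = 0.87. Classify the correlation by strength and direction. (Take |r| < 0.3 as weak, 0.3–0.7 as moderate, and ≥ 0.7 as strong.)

strong positive

r = 0.87 > 0 so the relationship is positive.
|r| = 0.87, which falls in the strong range.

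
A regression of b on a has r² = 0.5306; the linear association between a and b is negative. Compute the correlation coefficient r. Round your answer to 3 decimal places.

-0.728

|r| = √0.5306 = 0.728
The association is negative, so r = −0.728.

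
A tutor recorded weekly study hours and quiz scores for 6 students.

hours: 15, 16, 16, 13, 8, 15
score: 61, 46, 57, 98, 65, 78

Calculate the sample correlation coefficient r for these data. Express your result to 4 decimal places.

-0.2707

n = 6, Σx = 83, Σy = 405, Σx² = 1195, Σy² = 28999, Σxy = 5527
nΣxy − ΣxΣy = 33162 − 33615 = -453
nΣx² − (Σx)² = 7170 − 6889 = 281; nΣy² − (Σy)² = 173994 − 164025 = 9969
r = -453 / √(281 × 9969) = -453 / 1673.7052 ≈ -0.2707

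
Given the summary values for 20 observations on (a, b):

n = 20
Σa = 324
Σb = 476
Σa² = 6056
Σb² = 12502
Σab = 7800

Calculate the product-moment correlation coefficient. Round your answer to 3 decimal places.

r = (nΣab − ΣaΣb) / √[(nΣa² − (Σa)²)(nΣb² − (Σb)²)]
Numerator: 20×7800 − 324×476 = 1776
Denominator: √[(121120 − 104976)(250040 − 226576)] = √[16144 × 23464] = 19462.8573
r = 1776 / 19462.8573 ≈ 0.091

0.091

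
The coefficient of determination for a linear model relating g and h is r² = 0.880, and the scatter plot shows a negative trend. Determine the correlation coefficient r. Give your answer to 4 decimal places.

|r| = √0.880 = 0.9381
The association is negative, so r = −0.9381.

-0.9381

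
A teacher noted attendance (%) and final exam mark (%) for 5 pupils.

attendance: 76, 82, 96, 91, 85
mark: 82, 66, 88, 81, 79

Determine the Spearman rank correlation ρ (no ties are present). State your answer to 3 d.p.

Rank attendance: 1, 2, 5, 4, 3
Rank mark: 4, 1, 5, 3, 2
d = rank(attendance) − rank(mark): -3, 1, 0, 1, 1; Σd² = 12
ρ = 1 − 6Σd² / [n(n²−1)] = 1 − 6×12 / (5×24) = 1 − 72/120 ≈ 0.400

0.400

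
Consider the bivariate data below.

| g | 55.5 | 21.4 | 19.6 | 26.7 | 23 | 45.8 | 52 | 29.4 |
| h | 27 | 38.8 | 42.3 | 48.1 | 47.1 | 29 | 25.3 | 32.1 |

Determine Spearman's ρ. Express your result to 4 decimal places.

-0.7619

Rank g: 8, 2, 1, 4, 3, 6, 7, 5
Rank h: 2, 5, 6, 8, 7, 3, 1, 4
d = rank(g) − rank(h): 6, -3, -5, -4, -4, 3, 6, 1; Σd² = 148
ρ = 1 − 6Σd² / [n(n²−1)] = 1 − 6×148 / (8×63) = 1 − 888/504 ≈ -0.7619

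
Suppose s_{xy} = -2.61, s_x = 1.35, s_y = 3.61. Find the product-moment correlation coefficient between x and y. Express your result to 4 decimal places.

r = Cov(x,y) / (s_x · s_y) = -2.61 / (1.35 × 3.61)
  = -2.61 / 4.8735 ≈ -0.5355

-0.5355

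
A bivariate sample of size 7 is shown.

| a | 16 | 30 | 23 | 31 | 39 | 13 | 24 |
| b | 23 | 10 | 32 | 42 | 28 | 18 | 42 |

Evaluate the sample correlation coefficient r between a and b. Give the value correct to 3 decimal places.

n = 7, Σa = 176, Σb = 195, Σa² = 4912, Σb² = 6289, Σab = 5040
nΣab − ΣaΣb = 35280 − 34320 = 960
nΣa² − (Σa)² = 34384 − 30976 = 3408; nΣb² − (Σb)² = 44023 − 38025 = 5998
r = 960 / √(3408 × 5998) = 960 / 4521.1928 ≈ 0.212

0.212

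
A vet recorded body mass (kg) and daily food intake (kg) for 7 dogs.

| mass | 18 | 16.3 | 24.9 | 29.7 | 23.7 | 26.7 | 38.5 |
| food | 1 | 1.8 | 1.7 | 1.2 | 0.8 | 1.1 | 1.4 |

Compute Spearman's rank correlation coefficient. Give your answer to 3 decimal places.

Rank mass: 2, 1, 4, 6, 3, 5, 7
Rank food: 2, 7, 6, 4, 1, 3, 5
d = rank(mass) − rank(food): 0, -6, -2, 2, 2, 2, 2; Σd² = 56
ρ = 1 − 6Σd² / [n(n²−1)] = 1 − 6×56 / (7×48) = 1 − 336/336 ≈ 0.000

0.000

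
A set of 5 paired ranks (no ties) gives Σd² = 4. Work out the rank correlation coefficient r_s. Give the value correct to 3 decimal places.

ρ = 1 − 6Σd² / [n(n²−1)] = 1 − 6×4 / (5×24)
  = 1 − 24/120 = 1 − 0.2000 ≈ 0.800

0.800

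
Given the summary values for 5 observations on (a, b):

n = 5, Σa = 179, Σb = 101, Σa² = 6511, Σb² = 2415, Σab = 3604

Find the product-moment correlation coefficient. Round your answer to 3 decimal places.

r = (nΣab − ΣaΣb) / √[(nΣa² − (Σa)²)(nΣb² − (Σb)²)]
Numerator: 5×3604 − 179×101 = -59
Denominator: √[(32555 − 32041)(12075 − 10201)] = √[514 × 1874] = 981.4459
r = -59 / 981.4459 ≈ -0.060

-0.060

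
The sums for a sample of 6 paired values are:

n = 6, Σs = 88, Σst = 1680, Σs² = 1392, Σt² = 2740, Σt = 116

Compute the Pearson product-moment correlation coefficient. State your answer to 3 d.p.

-0.095

r = (nΣst − ΣsΣt) / √[(nΣs² − (Σs)²)(nΣt² − (Σt)²)]
Numerator: 6×1680 − 88×116 = -128
Denominator: √[(8352 − 7744)(16440 − 13456)] = √[608 × 2984] = 1346.9491
r = -128 / 1346.9491 ≈ -0.095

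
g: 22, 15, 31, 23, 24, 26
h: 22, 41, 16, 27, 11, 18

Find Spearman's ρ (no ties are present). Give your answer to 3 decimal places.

Rank g: 2, 1, 6, 3, 4, 5
Rank h: 4, 6, 2, 5, 1, 3
d = rank(g) − rank(h): -2, -5, 4, -2, 3, 2; Σd² = 62
ρ = 1 − 6Σd² / [n(n²−1)] = 1 − 6×62 / (6×35) = 1 − 372/210 ≈ -0.771

-0.771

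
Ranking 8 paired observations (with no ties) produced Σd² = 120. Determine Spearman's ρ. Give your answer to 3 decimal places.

ρ = 1 − 6Σd² / [n(n²−1)] = 1 − 6×120 / (8×63)
  = 1 − 720/504 = 1 − 1.4286 ≈ -0.429

-0.429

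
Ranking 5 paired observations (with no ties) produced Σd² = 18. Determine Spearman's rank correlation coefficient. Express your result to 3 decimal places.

ρ = 1 − 6Σd² / [n(n²−1)] = 1 − 6×18 / (5×24)
  = 1 − 108/120 = 1 − 0.9000 ≈ 0.100

0.100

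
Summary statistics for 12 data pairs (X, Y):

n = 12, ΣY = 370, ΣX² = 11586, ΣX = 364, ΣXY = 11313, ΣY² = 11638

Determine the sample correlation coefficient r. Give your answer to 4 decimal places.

r = (nΣXY − ΣXΣY) / √[(nΣX² − (ΣX)²)(nΣY² − (ΣY)²)]
Numerator: 12×11313 − 364×370 = 1076
Denominator: √[(139032 − 132496)(139656 − 136900)] = √[6536 × 2756] = 4244.1979
r = 1076 / 4244.1979 ≈ 0.2535

0.2535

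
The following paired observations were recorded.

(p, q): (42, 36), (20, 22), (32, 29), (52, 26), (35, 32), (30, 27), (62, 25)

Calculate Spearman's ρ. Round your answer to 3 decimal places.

0.107

Rank p: 5, 1, 3, 6, 4, 2, 7
Rank q: 7, 1, 5, 3, 6, 4, 2
d = rank(p) − rank(q): -2, 0, -2, 3, -2, -2, 5; Σd² = 50
ρ = 1 − 6Σd² / [n(n²−1)] = 1 − 6×50 / (7×48) = 1 − 300/336 ≈ 0.107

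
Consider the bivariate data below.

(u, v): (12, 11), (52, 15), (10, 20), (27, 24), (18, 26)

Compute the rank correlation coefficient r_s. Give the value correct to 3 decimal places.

0.100

Rank u: 2, 5, 1, 4, 3
Rank v: 1, 2, 3, 4, 5
d = rank(u) − rank(v): 1, 3, -2, 0, -2; Σd² = 18
ρ = 1 − 6Σd² / [n(n²−1)] = 1 − 6×18 / (5×24) = 1 − 108/120 ≈ 0.100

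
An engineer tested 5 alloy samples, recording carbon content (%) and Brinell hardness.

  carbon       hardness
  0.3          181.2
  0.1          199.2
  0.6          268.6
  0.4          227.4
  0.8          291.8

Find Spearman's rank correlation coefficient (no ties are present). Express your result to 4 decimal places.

0.9000

Rank carbon: 2, 1, 4, 3, 5
Rank hardness: 1, 2, 4, 3, 5
d = rank(carbon) − rank(hardness): 1, -1, 0, 0, 0; Σd² = 2
ρ = 1 − 6Σd² / [n(n²−1)] = 1 − 6×2 / (5×24) = 1 − 12/120 ≈ 0.9000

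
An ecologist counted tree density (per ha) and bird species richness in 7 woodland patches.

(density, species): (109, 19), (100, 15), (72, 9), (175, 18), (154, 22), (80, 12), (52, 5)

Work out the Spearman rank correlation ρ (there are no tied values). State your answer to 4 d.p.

Rank density: 5, 4, 2, 7, 6, 3, 1
Rank species: 6, 4, 2, 5, 7, 3, 1
d = rank(density) − rank(species): -1, 0, 0, 2, -1, 0, 0; Σd² = 6
ρ = 1 − 6Σd² / [n(n²−1)] = 1 − 6×6 / (7×48) = 1 − 36/336 ≈ 0.8929

0.8929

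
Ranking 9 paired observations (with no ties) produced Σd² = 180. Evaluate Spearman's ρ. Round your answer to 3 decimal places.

ρ = 1 − 6Σd² / [n(n²−1)] = 1 − 6×180 / (9×80)
  = 1 − 1080/720 = 1 − 1.5000 ≈ -0.500

-0.500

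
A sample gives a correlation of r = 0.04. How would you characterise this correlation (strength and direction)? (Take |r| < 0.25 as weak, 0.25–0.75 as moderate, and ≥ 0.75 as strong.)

weak positive

r = 0.04 > 0 so the relationship is positive.
|r| = 0.04, which falls in the weak range.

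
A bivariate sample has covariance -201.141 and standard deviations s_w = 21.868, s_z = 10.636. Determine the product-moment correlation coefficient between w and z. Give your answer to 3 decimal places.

-0.865

r = Cov(w,z) / (s_w · s_z) = -201.141 / (21.868 × 10.636)
  = -201.141 / 232.5880 ≈ -0.865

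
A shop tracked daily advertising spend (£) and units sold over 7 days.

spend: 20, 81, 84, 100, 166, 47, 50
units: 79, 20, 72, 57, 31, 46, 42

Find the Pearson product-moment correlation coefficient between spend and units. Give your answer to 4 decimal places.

-0.4662

n = 7, Σx = 548, Σy = 347, Σx² = 56282, Σy² = 19915, Σxy = 24356
nΣxy − ΣxΣy = 170492 − 190156 = -19664
nΣx² − (Σx)² = 393974 − 300304 = 93670; nΣy² − (Σy)² = 139405 − 120409 = 18996
r = -19664 / √(93670 × 18996) = -19664 / 42182.4053 ≈ -0.4662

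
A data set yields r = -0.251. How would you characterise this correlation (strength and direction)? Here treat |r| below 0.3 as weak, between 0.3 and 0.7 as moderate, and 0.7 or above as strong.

r = -0.251 < 0 so the relationship is negative.
|r| = 0.251, which falls in the weak range.

weak negative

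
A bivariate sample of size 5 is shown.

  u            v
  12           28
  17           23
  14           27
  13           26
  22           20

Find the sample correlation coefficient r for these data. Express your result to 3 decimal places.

-0.973

n = 5, Σu = 78, Σv = 124, Σu² = 1282, Σv² = 3118, Σuv = 1883
nΣuv − ΣuΣv = 9415 − 9672 = -257
nΣu² − (Σu)² = 6410 − 6084 = 326; nΣv² − (Σv)² = 15590 − 15376 = 214
r = -257 / √(326 × 214) = -257 / 264.1288 ≈ -0.973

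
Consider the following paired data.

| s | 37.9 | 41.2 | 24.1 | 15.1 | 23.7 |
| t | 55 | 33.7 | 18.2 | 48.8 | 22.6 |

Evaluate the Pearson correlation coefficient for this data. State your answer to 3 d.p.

0.173

n = 5, Σs = 142, Σt = 178.3, Σs² = 4504.36, Σt² = 7384.13, Σst = 5184.06
nΣst − ΣsΣt = 25920.3 − 25318.6 = 601.7
nΣs² − (Σs)² = 22521.8 − 20164 = 2357.8; nΣt² − (Σt)² = 36920.65 − 31790.89 = 5129.76
r = 601.7 / √(2357.8 × 5129.76) = 601.7 / 3477.7792 ≈ 0.173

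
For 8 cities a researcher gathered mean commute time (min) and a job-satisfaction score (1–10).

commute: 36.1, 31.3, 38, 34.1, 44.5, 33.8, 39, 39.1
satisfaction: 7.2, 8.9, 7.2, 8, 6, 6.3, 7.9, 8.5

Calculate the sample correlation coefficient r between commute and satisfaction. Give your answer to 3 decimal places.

n = 8, Σx = 295.9, Σy = 60, Σx² = 11062.21, Σy² = 457.24, Σxy = 2205.28
nΣxy − ΣxΣy = 17642.24 − 17754 = -111.76
nΣx² − (Σx)² = 88497.68 − 87556.81 = 940.87; nΣy² − (Σy)² = 3657.92 − 3600 = 57.92
r = -111.76 / √(940.87 × 57.92) = -111.76 / 233.4420 ≈ -0.479

-0.479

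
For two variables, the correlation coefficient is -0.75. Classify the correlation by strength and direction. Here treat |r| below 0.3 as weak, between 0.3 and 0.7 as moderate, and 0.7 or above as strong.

r = -0.75 < 0 so the relationship is negative.
|r| = 0.75, which falls in the strong range.

strong negative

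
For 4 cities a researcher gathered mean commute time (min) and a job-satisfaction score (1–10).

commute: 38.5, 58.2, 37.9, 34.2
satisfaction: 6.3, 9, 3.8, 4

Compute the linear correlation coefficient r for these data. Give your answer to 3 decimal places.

0.916

n = 4, Σx = 168.8, Σy = 23.1, Σx² = 7475.54, Σy² = 151.13, Σxy = 1047.17
nΣxy − ΣxΣy = 4188.68 − 3899.28 = 289.4
nΣx² − (Σx)² = 29902.16 − 28493.44 = 1408.72; nΣy² − (Σy)² = 604.52 − 533.61 = 70.91
r = 289.4 / √(1408.72 × 70.91) = 289.4 / 316.0575 ≈ 0.916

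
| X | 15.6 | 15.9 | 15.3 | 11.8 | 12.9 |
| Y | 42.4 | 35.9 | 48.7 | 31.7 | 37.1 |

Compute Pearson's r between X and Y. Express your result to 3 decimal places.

0.625

n = 5, ΣX = 71.5, ΣY = 195.8, ΣX² = 1035.91, ΣY² = 7839.56, ΣXY = 2830.01
nΣXY − ΣXΣY = 14150.05 − 13999.7 = 150.35
nΣX² − (ΣX)² = 5179.55 − 5112.25 = 67.3; nΣY² − (ΣY)² = 39197.8 − 38337.64 = 860.16
r = 150.35 / √(67.3 × 860.16) = 150.35 / 240.6008 ≈ 0.625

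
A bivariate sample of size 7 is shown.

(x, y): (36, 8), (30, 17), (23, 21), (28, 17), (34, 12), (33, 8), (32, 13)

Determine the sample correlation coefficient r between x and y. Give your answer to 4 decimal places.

n = 7, Σx = 216, Σy = 96, Σx² = 6778, Σy² = 1460, Σxy = 2845
nΣxy − ΣxΣy = 19915 − 20736 = -821
nΣx² − (Σx)² = 47446 − 46656 = 790; nΣy² − (Σy)² = 10220 − 9216 = 1004
r = -821 / √(790 × 1004) = -821 / 890.5953 ≈ -0.9219

-0.9219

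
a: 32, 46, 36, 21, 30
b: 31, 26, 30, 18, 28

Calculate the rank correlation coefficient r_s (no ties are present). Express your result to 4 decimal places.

Rank a: 3, 5, 4, 1, 2
Rank b: 5, 2, 4, 1, 3
d = rank(a) − rank(b): -2, 3, 0, 0, -1; Σd² = 14
ρ = 1 − 6Σd² / [n(n²−1)] = 1 − 6×14 / (5×24) = 1 − 84/120 ≈ 0.3000

0.3000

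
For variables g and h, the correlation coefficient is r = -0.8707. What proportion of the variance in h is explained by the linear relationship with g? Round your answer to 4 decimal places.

0.7581

r² = (-0.8707)² = 0.7581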